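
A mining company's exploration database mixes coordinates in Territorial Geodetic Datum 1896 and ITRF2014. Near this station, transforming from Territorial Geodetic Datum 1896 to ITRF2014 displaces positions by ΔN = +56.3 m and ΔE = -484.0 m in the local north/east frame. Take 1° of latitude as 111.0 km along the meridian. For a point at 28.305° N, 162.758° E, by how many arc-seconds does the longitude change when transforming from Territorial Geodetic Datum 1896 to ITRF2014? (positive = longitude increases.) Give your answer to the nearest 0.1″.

Δλ = -17.8″

At latitude 28.305°, cos φ = 0.880436.
1° of longitude at this latitude = 111.0 × cos φ = 97.73 km, so Δλ = -484.0 / 97728.4 = -0.0049525° = -17.829″.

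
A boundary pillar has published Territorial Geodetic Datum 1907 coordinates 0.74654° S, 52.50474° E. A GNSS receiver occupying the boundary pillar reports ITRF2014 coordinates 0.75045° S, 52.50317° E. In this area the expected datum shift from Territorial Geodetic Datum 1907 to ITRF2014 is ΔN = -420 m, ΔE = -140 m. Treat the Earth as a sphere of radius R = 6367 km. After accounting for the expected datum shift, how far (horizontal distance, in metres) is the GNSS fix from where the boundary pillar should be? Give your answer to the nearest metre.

37 m

Observed coordinate differences: Δφ = -0.00391°, Δλ = -0.00157°.
Converting to metres (1° lat = 111125 m, cos φ = 0.999915): observed ΔN = -434.5 m, observed ΔE = -174.5 m.
Subtracting the expected shift leaves a residual of -434.5 − (-420) = -14.5 m north and -174.5 − (-140) = -34.5 m east.
Residual distance = √((-14.5)² + (-34.5)²) = 37.4 m.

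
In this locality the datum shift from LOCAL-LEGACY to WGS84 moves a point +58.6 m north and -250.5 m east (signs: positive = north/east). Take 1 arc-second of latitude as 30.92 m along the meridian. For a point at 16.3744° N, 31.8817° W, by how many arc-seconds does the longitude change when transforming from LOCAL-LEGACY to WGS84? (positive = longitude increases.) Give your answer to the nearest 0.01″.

Δλ = -8.44″

At latitude 16.3744°, cos φ = 0.959440.
1″ of longitude at this latitude = 30.92 × cos φ = 29.6659 m, so Δλ = -250.5 / 29.6659 = -8.444″.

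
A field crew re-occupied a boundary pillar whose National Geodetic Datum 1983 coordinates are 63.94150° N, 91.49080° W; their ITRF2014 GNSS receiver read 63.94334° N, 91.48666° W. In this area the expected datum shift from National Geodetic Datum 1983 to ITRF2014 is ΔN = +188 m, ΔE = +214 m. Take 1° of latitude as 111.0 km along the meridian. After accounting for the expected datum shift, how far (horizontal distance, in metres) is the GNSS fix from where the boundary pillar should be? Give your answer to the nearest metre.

20 m

Observed coordinate differences: Δφ = +0.00184°, Δλ = +0.00414°.
Converting to metres (1° lat = 111000 m, cos φ = 0.439289): observed ΔN = 204.2 m, observed ΔE = 201.9 m.
Subtracting the expected shift leaves a residual of 204.2 − (188) = 16.2 m north and 201.9 − (214) = -12.1 m east.
Residual distance = √(16.2² + (-12.1)²) = 20.3 m.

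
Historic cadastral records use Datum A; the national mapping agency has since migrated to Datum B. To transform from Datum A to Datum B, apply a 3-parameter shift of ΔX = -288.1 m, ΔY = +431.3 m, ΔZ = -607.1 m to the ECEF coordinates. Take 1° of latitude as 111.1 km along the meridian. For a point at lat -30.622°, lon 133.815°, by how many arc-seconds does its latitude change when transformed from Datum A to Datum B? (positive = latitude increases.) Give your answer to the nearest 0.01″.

sin φ = -0.509372, cos φ = 0.860547, sin λ = 0.721579, cos λ = -0.692332.
North component: ΔN = −sin φ cos λ·ΔX − sin φ sin λ·ΔY + cos φ·ΔZ = −(-0.509372)(-0.692332)(-288.1) − (-0.509372)(0.721579)(431.3) + (0.860547)(-607.1) = -262.31 m.
1° of latitude spans 111100 m, so Δφ = -262.31 / 111100 × 3600 = -8.500″.

Δφ = -8.50″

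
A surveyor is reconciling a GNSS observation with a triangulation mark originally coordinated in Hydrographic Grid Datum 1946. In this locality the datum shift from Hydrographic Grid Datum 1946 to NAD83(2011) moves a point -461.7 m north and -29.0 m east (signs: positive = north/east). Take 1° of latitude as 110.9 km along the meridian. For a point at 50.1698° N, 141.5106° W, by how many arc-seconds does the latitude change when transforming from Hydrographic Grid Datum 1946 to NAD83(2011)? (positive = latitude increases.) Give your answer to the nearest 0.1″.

Δφ = -15.0″

1° of latitude = 110.9 km, so Δφ = -461.7 / 110900 = -0.0041632° = -14.988″.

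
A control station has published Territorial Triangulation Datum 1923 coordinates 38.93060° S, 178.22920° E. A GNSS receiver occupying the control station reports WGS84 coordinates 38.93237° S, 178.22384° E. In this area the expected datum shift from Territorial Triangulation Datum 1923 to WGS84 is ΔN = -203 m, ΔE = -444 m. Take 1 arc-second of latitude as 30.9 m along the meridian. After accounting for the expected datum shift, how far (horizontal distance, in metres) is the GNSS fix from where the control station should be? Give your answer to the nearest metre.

Observed coordinate differences: Δφ = -0.00177°, Δλ = -0.00536°.
Converting to metres (1° lat = 111240 m, cos φ = 0.777908): observed ΔN = -196.9 m, observed ΔE = -463.8 m.
Subtracting the expected shift leaves a residual of -196.9 − (-203) = 6.1 m north and -463.8 − (-444) = -19.8 m east.
Residual distance = √(6.1² + (-19.8)²) = 20.7 m.

21 m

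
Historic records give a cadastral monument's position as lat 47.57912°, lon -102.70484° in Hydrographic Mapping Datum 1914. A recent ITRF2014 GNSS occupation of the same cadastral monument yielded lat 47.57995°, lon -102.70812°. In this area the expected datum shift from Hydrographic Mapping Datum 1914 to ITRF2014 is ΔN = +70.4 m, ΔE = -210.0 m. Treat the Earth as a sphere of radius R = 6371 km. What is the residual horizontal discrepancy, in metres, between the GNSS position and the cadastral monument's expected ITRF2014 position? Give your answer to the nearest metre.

42 m

Observed coordinate differences: Δφ = +0.00083°, Δλ = -0.00328°.
Converting to metres (1° lat = 111195 m, cos φ = 0.674571): observed ΔN = 92.3 m, observed ΔE = -246.0 m.
Subtracting the expected shift leaves a residual of 92.3 − (70.4) = 21.9 m north and -246.0 − (-210.0) = -36.0 m east.
Residual distance = √(21.9² + (-36.0)²) = 42.2 m.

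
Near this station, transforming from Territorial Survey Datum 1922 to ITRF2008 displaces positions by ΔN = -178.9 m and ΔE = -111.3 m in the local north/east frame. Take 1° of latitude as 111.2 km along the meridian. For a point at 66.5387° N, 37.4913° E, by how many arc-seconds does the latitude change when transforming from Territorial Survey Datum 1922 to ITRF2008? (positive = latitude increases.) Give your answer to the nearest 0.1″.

Δφ = -5.8″

1° of latitude = 111.2 km, so Δφ = -178.9 / 111200 = -0.0016088° = -5.792″.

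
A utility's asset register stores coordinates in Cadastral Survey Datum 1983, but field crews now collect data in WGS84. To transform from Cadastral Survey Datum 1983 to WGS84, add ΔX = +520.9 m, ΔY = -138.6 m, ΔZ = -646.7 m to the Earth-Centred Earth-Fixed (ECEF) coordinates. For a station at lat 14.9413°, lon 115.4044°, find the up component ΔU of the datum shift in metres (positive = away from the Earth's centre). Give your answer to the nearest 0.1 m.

ΔU = -503.6 m

The local up (radial) axis is (cos φ cos λ, cos φ sin λ, sin φ), giving ΔU = -215.913 − 120.965 − 166.738 = -503.62 m.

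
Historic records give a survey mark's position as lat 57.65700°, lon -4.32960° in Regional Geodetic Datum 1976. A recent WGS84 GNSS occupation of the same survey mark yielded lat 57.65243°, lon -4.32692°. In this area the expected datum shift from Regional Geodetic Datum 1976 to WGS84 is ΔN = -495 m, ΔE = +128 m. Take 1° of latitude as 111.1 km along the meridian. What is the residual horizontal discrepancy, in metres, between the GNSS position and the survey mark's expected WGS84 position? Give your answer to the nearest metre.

34 m

Observed coordinate differences: Δφ = -0.00457°, Δλ = +0.00268°.
Converting to metres (1° lat = 111100 m, cos φ = 0.534987): observed ΔN = -507.7 m, observed ΔE = 159.3 m.
Subtracting the expected shift leaves a residual of -507.7 − (-495) = -12.7 m north and 159.3 − (128) = 31.3 m east.
Residual distance = √((-12.7)² + 31.3²) = 33.8 m.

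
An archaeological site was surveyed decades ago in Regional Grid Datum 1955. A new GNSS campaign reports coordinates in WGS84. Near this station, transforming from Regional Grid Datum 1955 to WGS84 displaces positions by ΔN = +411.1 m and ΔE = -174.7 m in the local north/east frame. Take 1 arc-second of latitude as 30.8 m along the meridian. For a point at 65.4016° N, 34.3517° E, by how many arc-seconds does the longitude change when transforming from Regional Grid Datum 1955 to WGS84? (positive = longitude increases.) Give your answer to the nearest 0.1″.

At latitude 65.4016°, cos φ = 0.416255.
1″ of longitude at this latitude = 30.80 × cos φ = 12.8207 m, so Δλ = -174.7 / 12.8207 = -13.626″.

Δλ = -13.6″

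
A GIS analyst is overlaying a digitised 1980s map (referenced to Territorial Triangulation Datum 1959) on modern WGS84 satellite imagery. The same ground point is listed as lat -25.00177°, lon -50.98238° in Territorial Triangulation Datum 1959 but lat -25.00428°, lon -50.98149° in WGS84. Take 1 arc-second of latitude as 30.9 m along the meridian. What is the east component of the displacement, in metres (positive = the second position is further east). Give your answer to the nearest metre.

Δφ = -25.00428° − -25.00177° = -0.00251°; Δλ = -50.98149° − -50.98238° = +0.00089°.
1° of latitude = 3600 × 30.90 = 111240 m.
ΔN = Δφ × 111240 = -279.2 m; ΔE = Δλ × 111240 × cos(-25.00177°) = +0.00089 × 111240 × 0.906295 = 89.7 m.

ΔE = 90 m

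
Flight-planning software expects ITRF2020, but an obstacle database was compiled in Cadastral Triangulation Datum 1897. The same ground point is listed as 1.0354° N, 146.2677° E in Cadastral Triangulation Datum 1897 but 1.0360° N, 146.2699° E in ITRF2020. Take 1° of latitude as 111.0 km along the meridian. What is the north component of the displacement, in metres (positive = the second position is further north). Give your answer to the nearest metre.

Δφ = 1.0360° − 1.0354° = +0.0006°; Δλ = 146.2699° − 146.2677° = +0.0022°.
ΔN = Δφ × 111000 = 66.6 m; ΔE = Δλ × 111000 × cos(1.0354°) = +0.0022 × 111000 × 0.999837 = 244.2 m.

ΔN = 67 m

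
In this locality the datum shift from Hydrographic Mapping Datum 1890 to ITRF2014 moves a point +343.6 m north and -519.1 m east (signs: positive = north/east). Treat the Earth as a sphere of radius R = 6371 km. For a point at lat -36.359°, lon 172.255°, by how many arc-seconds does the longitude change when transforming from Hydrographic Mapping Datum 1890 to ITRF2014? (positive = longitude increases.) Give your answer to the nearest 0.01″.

Δλ = -20.87″

At latitude -36.359°, cos φ = 0.805318.
One radian of longitude at latitude φ spans R cos φ, so Δλ = ΔE / (R cos φ) = -519.1 / (6371000 × 0.805318) = -1.0118e-04 rad = -20.869″.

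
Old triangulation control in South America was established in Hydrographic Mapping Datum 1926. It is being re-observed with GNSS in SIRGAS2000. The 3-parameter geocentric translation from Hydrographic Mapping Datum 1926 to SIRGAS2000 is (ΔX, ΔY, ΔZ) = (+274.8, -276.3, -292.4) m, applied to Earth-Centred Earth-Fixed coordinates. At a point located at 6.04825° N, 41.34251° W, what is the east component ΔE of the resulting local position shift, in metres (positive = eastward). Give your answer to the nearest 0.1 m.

ΔE = -25.9 m

The local east axis at (φ, λ) is (−sin λ, cos λ, 0), so ΔE = −sin(-41.34251°)·274.8 + cos(-41.34251°)·(-276.3) = -25.92 m.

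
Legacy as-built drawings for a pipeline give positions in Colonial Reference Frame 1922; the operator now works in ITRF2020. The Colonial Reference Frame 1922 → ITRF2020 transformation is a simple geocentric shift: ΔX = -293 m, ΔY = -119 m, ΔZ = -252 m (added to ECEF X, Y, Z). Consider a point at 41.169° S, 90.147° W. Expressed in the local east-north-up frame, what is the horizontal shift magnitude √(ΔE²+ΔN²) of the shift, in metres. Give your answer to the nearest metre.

The local east axis at (φ, λ) is (−sin λ, cos λ, 0), so ΔE = −sin(-90.147°)·(-293) + cos(-90.147°)·(-119) = -292.69 m.
The local north axis is (−sin φ cos λ, −sin φ sin λ, cos φ), giving ΔN = 0.495 + 78.335 − 189.698 = -110.87 m.
Horizontal magnitude = √(ΔE² + ΔN²) = √((-292.69)² + (-110.87)²) = 312.99 m.

313 m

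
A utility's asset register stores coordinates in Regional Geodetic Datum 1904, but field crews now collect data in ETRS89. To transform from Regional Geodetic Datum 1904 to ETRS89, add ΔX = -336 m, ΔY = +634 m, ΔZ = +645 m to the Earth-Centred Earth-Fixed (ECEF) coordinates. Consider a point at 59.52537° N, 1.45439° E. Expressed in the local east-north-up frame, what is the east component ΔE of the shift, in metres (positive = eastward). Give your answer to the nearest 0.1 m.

The local east axis at (φ, λ) is (−sin λ, cos λ, 0), so ΔE = −sin(1.45439°)·(-336) + cos(1.45439°)·634 = 642.32 m.

ΔE = 642.3 m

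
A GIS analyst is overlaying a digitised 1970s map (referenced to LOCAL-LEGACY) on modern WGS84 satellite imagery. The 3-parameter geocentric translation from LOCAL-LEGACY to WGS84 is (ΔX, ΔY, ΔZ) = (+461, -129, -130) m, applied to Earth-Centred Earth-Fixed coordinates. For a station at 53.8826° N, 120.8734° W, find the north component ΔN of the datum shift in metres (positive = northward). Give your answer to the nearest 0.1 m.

ΔN = 25.0 m

The local north axis is (−sin φ cos λ, −sin φ sin λ, cos φ), giving ΔN = 191.095 − 89.442 − 76.627 = 25.03 m.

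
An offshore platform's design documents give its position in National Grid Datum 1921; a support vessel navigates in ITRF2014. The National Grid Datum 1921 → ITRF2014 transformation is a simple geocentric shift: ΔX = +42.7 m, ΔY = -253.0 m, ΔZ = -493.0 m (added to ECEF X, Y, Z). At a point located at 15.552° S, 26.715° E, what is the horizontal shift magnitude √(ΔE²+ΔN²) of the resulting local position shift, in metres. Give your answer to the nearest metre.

The local east axis at (φ, λ) is (−sin λ, cos λ, 0), so ΔE = −sin(26.715°)·42.7 + cos(26.715°)·(-253.0) = -245.19 m.
The local north axis is (−sin φ cos λ, −sin φ sin λ, cos φ), giving ΔN = 10.226 − 30.494 − 474.950 = -495.22 m.
Horizontal magnitude = √(ΔE² + ΔN²) = √((-245.19)² + (-495.22)²) = 552.59 m.

553 m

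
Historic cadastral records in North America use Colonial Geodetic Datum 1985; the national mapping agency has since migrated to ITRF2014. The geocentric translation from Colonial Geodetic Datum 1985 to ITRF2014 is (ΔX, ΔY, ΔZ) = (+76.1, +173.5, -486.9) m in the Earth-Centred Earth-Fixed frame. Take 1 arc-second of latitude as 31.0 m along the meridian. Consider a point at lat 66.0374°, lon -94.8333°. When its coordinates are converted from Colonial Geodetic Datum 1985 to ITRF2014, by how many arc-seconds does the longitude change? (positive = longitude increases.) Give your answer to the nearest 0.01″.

sin φ = 0.913811, cos φ = 0.406140, sin λ = -0.996444, cos λ = -0.084257.
East component: ΔE = −sin λ·ΔX + cos λ·ΔY = −(-0.996444)(76.1) + (-0.084257)(173.5) = 61.21 m.
1° of latitude spans 3600 × 31.00 = 111600 m; at latitude φ, 1° of longitude spans that × cos φ = 45325.3 m, so Δλ = 61.21 / 45325.3 × 3600 = 4.862″.

Δλ = 4.86″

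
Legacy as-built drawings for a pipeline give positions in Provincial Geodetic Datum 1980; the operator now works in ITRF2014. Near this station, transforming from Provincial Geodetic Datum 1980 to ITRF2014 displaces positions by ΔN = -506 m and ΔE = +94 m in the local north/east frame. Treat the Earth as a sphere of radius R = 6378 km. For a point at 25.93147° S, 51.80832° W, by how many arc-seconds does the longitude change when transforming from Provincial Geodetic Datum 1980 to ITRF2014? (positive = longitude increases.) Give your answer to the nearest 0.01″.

Δλ = 3.38″

At latitude -25.93147°, cos φ = 0.899318.
One radian of longitude at latitude φ spans R cos φ, so Δλ = ΔE / (R cos φ) = 94.0 / (6378000 × 0.899318) = 1.6388e-05 rad = 3.380″.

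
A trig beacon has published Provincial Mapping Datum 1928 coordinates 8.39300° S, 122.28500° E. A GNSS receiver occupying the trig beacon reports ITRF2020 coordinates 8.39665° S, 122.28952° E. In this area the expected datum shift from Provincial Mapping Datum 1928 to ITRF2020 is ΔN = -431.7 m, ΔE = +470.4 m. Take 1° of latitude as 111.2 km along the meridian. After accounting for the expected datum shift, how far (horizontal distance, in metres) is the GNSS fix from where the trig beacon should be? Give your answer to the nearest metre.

Observed coordinate differences: Δφ = -0.00365°, Δλ = +0.00452°.
Converting to metres (1° lat = 111200 m, cos φ = 0.989290): observed ΔN = -405.9 m, observed ΔE = 497.2 m.
Subtracting the expected shift leaves a residual of -405.9 − (-431.7) = 25.8 m north and 497.2 − (470.4) = 26.8 m east.
Residual distance = √(25.8² + 26.8²) = 37.2 m.

37 m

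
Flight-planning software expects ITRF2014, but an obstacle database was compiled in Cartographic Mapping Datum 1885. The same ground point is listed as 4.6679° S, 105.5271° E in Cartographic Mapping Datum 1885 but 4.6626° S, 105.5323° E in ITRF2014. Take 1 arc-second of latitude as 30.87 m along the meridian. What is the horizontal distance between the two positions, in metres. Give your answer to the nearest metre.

824 m

Δφ = -4.6626° − -4.6679° = +0.0053°; Δλ = 105.5323° − 105.5271° = +0.0052°.
1° of latitude = 3600 × 30.87 = 111132 m.
ΔN = Δφ × 111132 = 589.0 m; ΔE = Δλ × 111132 × cos(-4.6679°) = +0.0052 × 111132 × 0.996683 = 576.0 m.
Distance = √(ΔE² + ΔN²) = √(576.0² + 589.0²) = 823.8 m.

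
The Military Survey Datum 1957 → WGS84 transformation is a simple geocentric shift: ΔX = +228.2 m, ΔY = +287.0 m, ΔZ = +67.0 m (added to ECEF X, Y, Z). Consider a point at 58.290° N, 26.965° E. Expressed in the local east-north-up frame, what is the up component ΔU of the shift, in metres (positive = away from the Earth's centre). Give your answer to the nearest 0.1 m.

The local up (radial) axis is (cos φ cos λ, cos φ sin λ, sin φ), giving ΔU = 106.906 + 68.404 + 56.998 = 232.31 m.

ΔU = 232.3 m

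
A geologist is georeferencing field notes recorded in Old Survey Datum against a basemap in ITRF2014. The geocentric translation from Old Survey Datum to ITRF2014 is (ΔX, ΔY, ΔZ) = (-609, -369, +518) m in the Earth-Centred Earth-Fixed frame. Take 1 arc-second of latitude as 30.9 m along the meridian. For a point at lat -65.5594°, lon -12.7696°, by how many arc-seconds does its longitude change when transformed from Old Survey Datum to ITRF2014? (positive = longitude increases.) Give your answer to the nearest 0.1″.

sin φ = -0.910391, cos φ = 0.413750, sin λ = -0.221031, cos λ = 0.975267.
East component: ΔE = −sin λ·ΔX + cos λ·ΔY = −(-0.221031)(-609) + (0.975267)(-369) = -494.48 m.
1° of latitude spans 3600 × 30.90 = 111240 m; at latitude φ, 1° of longitude spans that × cos φ = 46025.5 m, so Δλ = -494.48 / 46025.5 × 3600 = -38.677″.

Δλ = -38.7″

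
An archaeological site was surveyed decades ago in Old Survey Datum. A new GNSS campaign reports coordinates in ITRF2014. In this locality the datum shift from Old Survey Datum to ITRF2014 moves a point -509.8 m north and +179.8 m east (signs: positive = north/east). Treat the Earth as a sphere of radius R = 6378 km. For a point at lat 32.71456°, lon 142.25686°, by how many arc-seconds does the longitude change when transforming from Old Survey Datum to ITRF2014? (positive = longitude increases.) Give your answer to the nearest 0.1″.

At latitude 32.71456°, cos φ = 0.841373.
One radian of longitude at latitude φ spans R cos φ, so Δλ = ΔE / (R cos φ) = 179.8 / (6378000 × 0.841373) = 3.3506e-05 rad = 6.911″.

Δλ = 6.9″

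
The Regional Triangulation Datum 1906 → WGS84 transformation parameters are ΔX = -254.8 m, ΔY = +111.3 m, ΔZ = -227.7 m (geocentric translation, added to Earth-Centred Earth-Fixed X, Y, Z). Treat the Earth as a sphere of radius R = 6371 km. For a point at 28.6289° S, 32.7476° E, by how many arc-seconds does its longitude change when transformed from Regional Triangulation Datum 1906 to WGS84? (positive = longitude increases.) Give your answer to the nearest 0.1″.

sin φ = -0.479135, cos φ = 0.877741, sin λ = 0.540939, cos λ = 0.841062.
East component: ΔE = −sin λ·ΔX + cos λ·ΔY = −(0.540939)(-254.8) + (0.841062)(111.3) = 231.44 m.
1° of latitude spans πR/180 = 111195 m; at latitude φ, 1° of longitude spans that × cos φ = 97600.4 m, so Δλ = 231.44 / 97600.4 × 3600 = 8.537″.

Δλ = 8.5″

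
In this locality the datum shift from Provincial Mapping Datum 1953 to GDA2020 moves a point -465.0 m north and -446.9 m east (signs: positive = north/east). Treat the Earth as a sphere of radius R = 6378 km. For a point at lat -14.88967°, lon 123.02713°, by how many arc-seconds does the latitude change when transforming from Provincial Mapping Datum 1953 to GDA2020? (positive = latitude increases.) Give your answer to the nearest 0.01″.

On a sphere of radius R, 1 rad of latitude = R, so Δφ = ΔN / R = -465.0 / 6378000 = -7.2907e-05 rad = -15.038″.

Δφ = -15.04″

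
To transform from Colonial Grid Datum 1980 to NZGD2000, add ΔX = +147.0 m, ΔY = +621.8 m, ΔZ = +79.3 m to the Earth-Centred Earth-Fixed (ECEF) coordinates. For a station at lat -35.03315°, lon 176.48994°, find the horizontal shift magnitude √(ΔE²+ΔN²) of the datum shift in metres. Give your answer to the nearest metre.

630 m

At φ = -35.03315°, λ = 176.48994°: sin φ = -0.574050, cos φ = 0.818820, sin λ = 0.061224, cos λ = -0.998124.
ΔE = −sin λ·ΔX + cos λ·ΔY = −(0.061224)·(147.0) + (-0.998124)·(621.8) = -629.63 m.
ΔN = −sin φ cos λ·ΔX − sin φ sin λ·ΔY + cos φ·ΔZ = −(-0.574050)(-0.998124)(147.0) − (-0.574050)(0.061224)(621.8) + (0.818820)(79.3) = 2.56 m.
Horizontal magnitude = √(ΔE² + ΔN²) = √((-629.63)² + 2.56²) = 629.64 m.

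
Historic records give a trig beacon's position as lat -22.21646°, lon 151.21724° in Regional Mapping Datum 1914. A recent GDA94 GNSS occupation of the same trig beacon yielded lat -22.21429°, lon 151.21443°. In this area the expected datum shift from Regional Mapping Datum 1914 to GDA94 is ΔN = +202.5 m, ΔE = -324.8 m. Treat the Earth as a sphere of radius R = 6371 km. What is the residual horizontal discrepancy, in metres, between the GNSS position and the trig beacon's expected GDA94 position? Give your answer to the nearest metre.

Observed coordinate differences: Δφ = +0.00217°, Δλ = -0.00281°.
Converting to metres (1° lat = 111195 m, cos φ = 0.925762): observed ΔN = 241.3 m, observed ΔE = -289.3 m.
Subtracting the expected shift leaves a residual of 241.3 − (202.5) = 38.8 m north and -289.3 − (-324.8) = 35.5 m east.
Residual distance = √(38.8² + 35.5²) = 52.6 m.

53 m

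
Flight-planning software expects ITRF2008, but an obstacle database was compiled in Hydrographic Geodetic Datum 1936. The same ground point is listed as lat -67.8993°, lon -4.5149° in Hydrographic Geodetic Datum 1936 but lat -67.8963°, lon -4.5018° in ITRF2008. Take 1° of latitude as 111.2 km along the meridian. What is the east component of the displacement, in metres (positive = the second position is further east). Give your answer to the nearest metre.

Δφ = -67.8963° − -67.8993° = +0.0030°; Δλ = -4.5018° − -4.5149° = +0.0131°.
ΔN = Δφ × 111200 = 333.6 m; ΔE = Δλ × 111200 × cos(-67.8993°) = +0.0131 × 111200 × 0.376236 = 548.1 m.

ΔE = 548 m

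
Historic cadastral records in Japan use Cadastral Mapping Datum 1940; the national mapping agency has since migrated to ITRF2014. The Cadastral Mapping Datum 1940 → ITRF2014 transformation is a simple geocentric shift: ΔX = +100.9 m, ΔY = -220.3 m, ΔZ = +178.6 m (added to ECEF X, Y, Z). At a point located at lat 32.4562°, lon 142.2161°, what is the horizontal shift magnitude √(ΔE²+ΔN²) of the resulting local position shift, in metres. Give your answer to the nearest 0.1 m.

At φ = 32.4562°, λ = 142.2161°: sin φ = 0.536655, cos φ = 0.843802, sin λ = 0.612685, cos λ = -0.790327.
ΔE = −sin λ·ΔX + cos λ·ΔY = −(0.612685)·(100.9) + (-0.790327)·(-220.3) = 112.29 m.
ΔN = −sin φ cos λ·ΔX − sin φ sin λ·ΔY + cos φ·ΔZ = −(0.536655)(-0.790327)(100.9) − (0.536655)(0.612685)(-220.3) + (0.843802)(178.6) = 265.93 m.
Horizontal magnitude = √(ΔE² + ΔN²) = √(112.29² + 265.93²) = 288.67 m.

288.7 m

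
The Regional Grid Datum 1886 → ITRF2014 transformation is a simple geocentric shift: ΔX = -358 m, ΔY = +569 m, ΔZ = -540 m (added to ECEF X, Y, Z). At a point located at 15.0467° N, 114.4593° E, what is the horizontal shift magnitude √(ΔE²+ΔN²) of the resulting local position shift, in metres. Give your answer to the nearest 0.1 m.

The local east axis at (φ, λ) is (−sin λ, cos λ, 0), so ΔE = −sin(114.4593°)·(-358) + cos(114.4593°)·569 = 90.28 m.
The local north axis is (−sin φ cos λ, −sin φ sin λ, cos φ), giving ΔN = -38.481 − 134.459 − 521.486 = -694.43 m.
Horizontal magnitude = √(ΔE² + ΔN²) = √(90.28² + (-694.43)²) = 700.27 m.

700.3 m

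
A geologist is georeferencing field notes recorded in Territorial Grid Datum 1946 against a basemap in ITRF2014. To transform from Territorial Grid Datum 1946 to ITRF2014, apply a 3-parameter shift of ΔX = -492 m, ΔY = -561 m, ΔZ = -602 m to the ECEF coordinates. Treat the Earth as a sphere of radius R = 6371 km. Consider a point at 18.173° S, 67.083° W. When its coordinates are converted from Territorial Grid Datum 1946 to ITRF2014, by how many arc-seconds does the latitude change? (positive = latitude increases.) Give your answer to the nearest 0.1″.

sin φ = -0.311887, cos φ = 0.950119, sin λ = -0.921070, cos λ = 0.389397.
North component: ΔN = −sin φ cos λ·ΔX − sin φ sin λ·ΔY + cos φ·ΔZ = −(-0.311887)(0.389397)(-492) − (-0.311887)(-0.921070)(-561) + (0.950119)(-602) = -470.57 m.
1° of latitude spans πR/180 = 111195 m, so Δφ = -470.57 / 111195 × 3600 = -15.235″.

Δφ = -15.2″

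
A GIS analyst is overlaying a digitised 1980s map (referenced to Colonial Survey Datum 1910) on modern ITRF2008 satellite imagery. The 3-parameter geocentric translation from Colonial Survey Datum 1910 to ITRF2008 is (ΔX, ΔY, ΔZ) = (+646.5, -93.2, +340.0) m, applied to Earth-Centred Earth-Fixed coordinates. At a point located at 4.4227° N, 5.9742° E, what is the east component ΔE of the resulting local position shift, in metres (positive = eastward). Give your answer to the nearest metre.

ΔE = -160 m

The local east axis at (φ, λ) is (−sin λ, cos λ, 0), so ΔE = −sin(5.9742°)·646.5 + cos(5.9742°)·(-93.2) = -159.98 m.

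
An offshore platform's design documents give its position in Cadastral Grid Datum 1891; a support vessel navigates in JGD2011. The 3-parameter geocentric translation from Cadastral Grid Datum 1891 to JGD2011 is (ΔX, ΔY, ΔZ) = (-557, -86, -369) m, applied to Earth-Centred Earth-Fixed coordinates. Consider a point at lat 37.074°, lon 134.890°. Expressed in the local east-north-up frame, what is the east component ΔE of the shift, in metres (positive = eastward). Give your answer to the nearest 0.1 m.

The local east axis at (φ, λ) is (−sin λ, cos λ, 0), so ΔE = −sin(134.890°)·(-557) + cos(134.890°)·(-86) = 455.31 m.

ΔE = 455.3 m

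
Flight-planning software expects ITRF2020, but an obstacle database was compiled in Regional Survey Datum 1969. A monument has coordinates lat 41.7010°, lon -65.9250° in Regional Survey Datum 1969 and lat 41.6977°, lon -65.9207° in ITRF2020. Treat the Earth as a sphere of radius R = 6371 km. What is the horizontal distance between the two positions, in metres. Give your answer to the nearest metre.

Δφ = 41.6977° − 41.7010° = -0.0033°; Δλ = -65.9207° − -65.9250° = +0.0043°.
1° along a meridian = πR/180 = 111195 m.
ΔN = Δφ × 111195 = -366.9 m; ΔE = Δλ × 111195 × cos(41.7010°) = +0.0043 × 111195 × 0.746627 = 357.0 m.
Distance = √(ΔE² + ΔN²) = √(357.0² + (-366.9)²) = 511.9 m.

512 m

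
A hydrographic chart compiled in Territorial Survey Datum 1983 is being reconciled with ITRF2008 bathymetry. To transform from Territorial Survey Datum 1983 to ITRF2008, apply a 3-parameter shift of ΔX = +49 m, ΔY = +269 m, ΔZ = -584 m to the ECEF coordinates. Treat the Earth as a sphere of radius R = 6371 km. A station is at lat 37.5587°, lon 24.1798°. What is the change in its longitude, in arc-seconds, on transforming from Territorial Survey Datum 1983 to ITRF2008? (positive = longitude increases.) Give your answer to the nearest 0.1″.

Δλ = 9.2″

sin φ = 0.609574, cos φ = 0.792729, sin λ = 0.409601, cos λ = 0.912265.
East component: ΔE = −sin λ·ΔX + cos λ·ΔY = −(0.409601)(49) + (0.912265)(269) = 225.33 m.
1° of latitude spans πR/180 = 111195 m; at latitude φ, 1° of longitude spans that × cos φ = 88147.5 m, so Δλ = 225.33 / 88147.5 × 3600 = 9.203″.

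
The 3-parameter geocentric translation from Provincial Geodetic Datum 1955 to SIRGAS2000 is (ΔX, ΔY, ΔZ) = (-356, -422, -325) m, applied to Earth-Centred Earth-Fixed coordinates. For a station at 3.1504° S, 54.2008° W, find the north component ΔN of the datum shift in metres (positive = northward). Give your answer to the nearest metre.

At φ = -3.1504°, λ = -54.2008°: sin φ = -0.054957, cos φ = 0.998489, sin λ = -0.811072, cos λ = 0.584946.
ΔN = −sin φ cos λ·ΔX − sin φ sin λ·ΔY + cos φ·ΔZ = −(-0.054957)(0.584946)(-356) − (-0.054957)(-0.811072)(-422) + (0.998489)(-325) = -317.14 m.

ΔN = -317 m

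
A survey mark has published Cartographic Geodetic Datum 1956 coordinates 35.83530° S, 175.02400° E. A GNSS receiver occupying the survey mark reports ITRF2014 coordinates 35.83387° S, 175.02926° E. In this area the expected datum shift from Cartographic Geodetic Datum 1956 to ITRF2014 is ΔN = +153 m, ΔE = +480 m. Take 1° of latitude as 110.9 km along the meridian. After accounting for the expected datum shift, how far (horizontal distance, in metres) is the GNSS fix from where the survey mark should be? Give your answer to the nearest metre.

9 m

Observed coordinate differences: Δφ = +0.00143°, Δλ = +0.00526°.
Converting to metres (1° lat = 110900 m, cos φ = 0.810703): observed ΔN = 158.6 m, observed ΔE = 472.9 m.
Subtracting the expected shift leaves a residual of 158.6 − (153) = 5.6 m north and 472.9 − (480) = -7.1 m east.
Residual distance = √(5.6² + (-7.1)²) = 9.0 m.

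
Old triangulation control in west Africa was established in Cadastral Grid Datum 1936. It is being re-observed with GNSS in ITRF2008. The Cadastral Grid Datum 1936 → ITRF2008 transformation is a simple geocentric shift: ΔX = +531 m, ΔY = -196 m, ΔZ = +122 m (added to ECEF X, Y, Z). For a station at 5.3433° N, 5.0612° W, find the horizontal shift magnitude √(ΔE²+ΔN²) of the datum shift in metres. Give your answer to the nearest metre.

164 m

The local east axis at (φ, λ) is (−sin λ, cos λ, 0), so ΔE = −sin(-5.0612°)·531 + cos(-5.0612°)·(-196) = -148.39 m.
The local north axis is (−sin φ cos λ, −sin φ sin λ, cos φ), giving ΔN = -49.256 − 1.610 + 121.470 = 70.60 m.
Horizontal magnitude = √(ΔE² + ΔN²) = √((-148.39)² + 70.60²) = 164.33 m.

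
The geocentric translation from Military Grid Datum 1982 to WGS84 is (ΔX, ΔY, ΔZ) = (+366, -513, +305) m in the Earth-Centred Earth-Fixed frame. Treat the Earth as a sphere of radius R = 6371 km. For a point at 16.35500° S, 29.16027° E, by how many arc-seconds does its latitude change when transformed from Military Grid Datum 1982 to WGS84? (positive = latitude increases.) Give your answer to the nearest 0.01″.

Δφ = 10.11″

sin φ = -0.281588, cos φ = 0.959535, sin λ = 0.487254, cos λ = 0.873260.
North component: ΔN = −sin φ cos λ·ΔX − sin φ sin λ·ΔY + cos φ·ΔZ = −(-0.281588)(0.873260)(366) − (-0.281588)(0.487254)(-513) + (0.959535)(305) = 312.27 m.
1° of latitude spans πR/180 = 111195 m, so Δφ = 312.27 / 111195 × 3600 = 10.110″.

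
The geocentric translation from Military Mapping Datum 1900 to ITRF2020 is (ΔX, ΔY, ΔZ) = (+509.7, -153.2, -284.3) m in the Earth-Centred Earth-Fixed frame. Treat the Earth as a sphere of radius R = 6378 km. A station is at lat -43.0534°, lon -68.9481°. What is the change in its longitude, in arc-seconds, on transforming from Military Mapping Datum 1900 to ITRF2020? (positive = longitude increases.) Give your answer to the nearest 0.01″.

sin φ = -0.682680, cos φ = 0.730718, sin λ = -0.933255, cos λ = 0.359213.
East component: ΔE = −sin λ·ΔX + cos λ·ΔY = −(-0.933255)(509.7) + (0.359213)(-153.2) = 420.65 m.
1° of latitude spans πR/180 = 111317 m; at latitude φ, 1° of longitude spans that × cos φ = 81341.4 m, so Δλ = 420.65 / 81341.4 × 3600 = 18.617″.

Δλ = 18.62″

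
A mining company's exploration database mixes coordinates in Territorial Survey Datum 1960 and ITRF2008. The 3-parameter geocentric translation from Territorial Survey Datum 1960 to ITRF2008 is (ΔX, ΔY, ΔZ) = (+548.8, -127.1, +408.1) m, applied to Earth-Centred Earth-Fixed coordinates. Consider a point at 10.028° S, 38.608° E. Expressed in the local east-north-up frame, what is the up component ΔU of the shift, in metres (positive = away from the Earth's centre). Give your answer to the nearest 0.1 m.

The local up (radial) axis is (cos φ cos λ, cos φ sin λ, sin φ), giving ΔU = 422.299 − 78.097 − 71.062 = 273.14 m.

ΔU = 273.1 m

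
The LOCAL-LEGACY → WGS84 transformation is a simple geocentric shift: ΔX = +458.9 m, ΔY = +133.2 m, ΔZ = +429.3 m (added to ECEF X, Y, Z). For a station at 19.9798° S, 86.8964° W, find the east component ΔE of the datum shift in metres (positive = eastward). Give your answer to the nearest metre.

ΔE = 465 m

At φ = -19.9798°, λ = -86.8964°: sin φ = -0.341689, cos φ = 0.939813, sin λ = -0.998533, cos λ = 0.054142.
ΔE = −sin λ·ΔX + cos λ·ΔY = −(-0.998533)·(458.9) + (0.054142)·(133.2) = 465.44 m.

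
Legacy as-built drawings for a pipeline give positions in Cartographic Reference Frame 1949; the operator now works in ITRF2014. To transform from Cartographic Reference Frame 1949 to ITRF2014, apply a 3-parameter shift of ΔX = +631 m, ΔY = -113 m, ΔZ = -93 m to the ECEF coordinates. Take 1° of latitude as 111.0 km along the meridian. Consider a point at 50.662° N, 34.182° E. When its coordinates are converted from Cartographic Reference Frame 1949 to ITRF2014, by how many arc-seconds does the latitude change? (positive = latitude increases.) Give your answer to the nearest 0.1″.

sin φ = 0.773420, cos φ = 0.633894, sin λ = 0.561824, cos λ = 0.827257.
North component: ΔN = −sin φ cos λ·ΔX − sin φ sin λ·ΔY + cos φ·ΔZ = −(0.773420)(0.827257)(631) − (0.773420)(0.561824)(-113) + (0.633894)(-93) = -413.58 m.
1° of latitude spans 111000 m, so Δφ = -413.58 / 111000 × 3600 = -13.413″.

Δφ = -13.4″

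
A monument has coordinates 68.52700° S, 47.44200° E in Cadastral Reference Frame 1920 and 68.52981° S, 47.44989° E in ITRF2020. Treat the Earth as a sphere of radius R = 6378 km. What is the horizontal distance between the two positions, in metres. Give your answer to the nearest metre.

Δφ = -68.52981° − -68.52700° = -0.00281°; Δλ = 47.44989° − 47.44200° = +0.00789°.
1° along a meridian = πR/180 = 111317 m.
ΔN = Δφ × 111317 = -312.8 m; ΔE = Δλ × 111317 × cos(-68.52700°) = +0.00789 × 111317 × 0.366063 = 321.5 m.
Distance = √(ΔE² + ΔN²) = √(321.5² + (-312.8)²) = 448.6 m.

449 m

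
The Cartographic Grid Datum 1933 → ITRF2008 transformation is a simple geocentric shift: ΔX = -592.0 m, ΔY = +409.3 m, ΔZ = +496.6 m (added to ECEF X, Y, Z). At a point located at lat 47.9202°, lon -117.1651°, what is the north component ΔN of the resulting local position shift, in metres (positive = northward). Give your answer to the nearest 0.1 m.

ΔN = 402.5 m

The local north axis is (−sin φ cos λ, −sin φ sin λ, cos φ), giving ΔN = -200.606 + 270.278 + 332.804 = 402.48 m.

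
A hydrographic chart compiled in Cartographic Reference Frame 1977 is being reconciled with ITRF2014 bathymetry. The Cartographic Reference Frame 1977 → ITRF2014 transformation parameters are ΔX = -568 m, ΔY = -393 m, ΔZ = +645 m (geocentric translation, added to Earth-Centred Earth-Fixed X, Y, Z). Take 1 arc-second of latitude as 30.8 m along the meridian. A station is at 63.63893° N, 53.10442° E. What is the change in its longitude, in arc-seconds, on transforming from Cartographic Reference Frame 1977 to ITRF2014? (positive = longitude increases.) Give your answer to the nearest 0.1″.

Δλ = 16.0″

sin φ = 0.896014, cos φ = 0.444026, sin λ = 0.799731, cos λ = 0.600359.
East component: ΔE = −sin λ·ΔX + cos λ·ΔY = −(0.799731)(-568) + (0.600359)(-393) = 218.31 m.
1° of latitude spans 3600 × 30.80 = 110880 m; at latitude φ, 1° of longitude spans that × cos φ = 49233.7 m, so Δλ = 218.31 / 49233.7 × 3600 = 15.963″.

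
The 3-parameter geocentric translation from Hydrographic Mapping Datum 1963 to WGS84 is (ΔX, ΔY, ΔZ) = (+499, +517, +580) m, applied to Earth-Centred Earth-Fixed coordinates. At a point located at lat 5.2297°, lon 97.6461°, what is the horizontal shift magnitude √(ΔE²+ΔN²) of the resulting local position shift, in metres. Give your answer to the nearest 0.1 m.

At φ = 5.2297°, λ = 97.6461°: sin φ = 0.091149, cos φ = 0.995837, sin λ = 0.991109, cos λ = -0.133054.
ΔE = −sin λ·ΔX + cos λ·ΔY = −(0.991109)·(499) + (-0.133054)·(517) = -563.35 m.
ΔN = −sin φ cos λ·ΔX − sin φ sin λ·ΔY + cos φ·ΔZ = −(0.091149)(-0.133054)(499) − (0.091149)(0.991109)(517) + (0.995837)(580) = 536.93 m.
Horizontal magnitude = √(ΔE² + ΔN²) = √((-563.35)² + 536.93²) = 778.24 m.

778.2 m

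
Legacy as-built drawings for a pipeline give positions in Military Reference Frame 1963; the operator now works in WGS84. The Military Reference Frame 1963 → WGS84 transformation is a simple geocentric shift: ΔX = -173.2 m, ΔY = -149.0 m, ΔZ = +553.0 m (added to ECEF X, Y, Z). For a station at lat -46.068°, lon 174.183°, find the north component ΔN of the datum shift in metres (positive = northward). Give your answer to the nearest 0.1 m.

ΔN = 496.9 m

The local north axis is (−sin φ cos λ, −sin φ sin λ, cos φ), giving ΔN = 124.090 − 10.875 + 383.674 = 496.89 m.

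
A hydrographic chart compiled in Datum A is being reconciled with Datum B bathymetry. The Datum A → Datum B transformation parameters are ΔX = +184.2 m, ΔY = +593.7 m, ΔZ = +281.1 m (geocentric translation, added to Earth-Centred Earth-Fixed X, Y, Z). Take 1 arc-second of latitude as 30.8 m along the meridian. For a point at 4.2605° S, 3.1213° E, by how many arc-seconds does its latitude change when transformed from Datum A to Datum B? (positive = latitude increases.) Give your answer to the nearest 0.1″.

Δφ = 9.6″

sin φ = -0.074291, cos φ = 0.997237, sin λ = 0.054450, cos λ = 0.998516.
North component: ΔN = −sin φ cos λ·ΔX − sin φ sin λ·ΔY + cos φ·ΔZ = −(-0.074291)(0.998516)(184.2) − (-0.074291)(0.054450)(593.7) + (0.997237)(281.1) = 296.39 m.
1° of latitude spans 3600 × 30.80 = 110880 m, so Δφ = 296.39 / 110880 × 3600 = 9.623″.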